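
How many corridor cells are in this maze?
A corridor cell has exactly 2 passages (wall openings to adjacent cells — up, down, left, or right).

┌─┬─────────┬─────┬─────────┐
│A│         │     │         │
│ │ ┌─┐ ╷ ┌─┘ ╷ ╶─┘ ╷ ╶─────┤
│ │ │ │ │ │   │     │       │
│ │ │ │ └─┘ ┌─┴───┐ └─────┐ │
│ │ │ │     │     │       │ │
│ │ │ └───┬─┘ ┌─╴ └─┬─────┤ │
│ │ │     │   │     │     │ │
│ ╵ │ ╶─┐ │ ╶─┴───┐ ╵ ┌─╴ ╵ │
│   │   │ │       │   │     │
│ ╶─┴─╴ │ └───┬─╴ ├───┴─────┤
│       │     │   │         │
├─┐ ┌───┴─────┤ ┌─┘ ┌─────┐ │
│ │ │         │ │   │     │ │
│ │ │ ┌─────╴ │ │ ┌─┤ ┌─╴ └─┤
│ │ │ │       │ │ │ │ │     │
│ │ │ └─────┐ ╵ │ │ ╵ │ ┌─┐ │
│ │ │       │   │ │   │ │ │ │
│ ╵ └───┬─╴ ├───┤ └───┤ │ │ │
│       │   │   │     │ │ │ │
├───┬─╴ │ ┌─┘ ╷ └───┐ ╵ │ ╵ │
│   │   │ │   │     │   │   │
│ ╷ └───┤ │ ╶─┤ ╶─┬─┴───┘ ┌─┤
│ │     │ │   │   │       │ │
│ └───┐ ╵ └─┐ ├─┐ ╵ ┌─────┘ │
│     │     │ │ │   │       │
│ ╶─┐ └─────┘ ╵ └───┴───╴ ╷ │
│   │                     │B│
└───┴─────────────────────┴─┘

Counting cells with exactly 2 passages:
Total corridor cells: 152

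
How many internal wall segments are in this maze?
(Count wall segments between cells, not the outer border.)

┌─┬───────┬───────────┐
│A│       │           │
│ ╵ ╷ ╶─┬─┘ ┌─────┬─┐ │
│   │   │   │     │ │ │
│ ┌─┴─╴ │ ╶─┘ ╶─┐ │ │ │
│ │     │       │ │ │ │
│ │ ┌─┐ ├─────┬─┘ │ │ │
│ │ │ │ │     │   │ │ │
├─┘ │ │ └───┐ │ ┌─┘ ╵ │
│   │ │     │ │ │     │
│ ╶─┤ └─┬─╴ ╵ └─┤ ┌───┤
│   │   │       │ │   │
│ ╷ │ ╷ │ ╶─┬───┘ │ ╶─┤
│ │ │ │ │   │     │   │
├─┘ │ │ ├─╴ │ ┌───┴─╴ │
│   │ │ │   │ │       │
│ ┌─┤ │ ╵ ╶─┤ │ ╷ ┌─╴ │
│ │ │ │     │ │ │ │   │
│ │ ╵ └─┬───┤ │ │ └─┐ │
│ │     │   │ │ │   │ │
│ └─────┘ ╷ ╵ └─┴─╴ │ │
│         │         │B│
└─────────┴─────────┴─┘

Counting internal wall segments:
Total internal walls: 100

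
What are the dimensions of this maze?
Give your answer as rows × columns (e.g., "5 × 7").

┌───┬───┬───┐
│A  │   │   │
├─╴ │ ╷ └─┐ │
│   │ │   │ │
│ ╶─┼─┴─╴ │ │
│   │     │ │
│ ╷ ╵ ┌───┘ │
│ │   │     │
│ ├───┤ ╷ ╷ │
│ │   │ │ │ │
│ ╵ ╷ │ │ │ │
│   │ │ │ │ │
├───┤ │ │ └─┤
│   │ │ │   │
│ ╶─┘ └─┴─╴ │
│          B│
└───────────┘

Counting the maze dimensions:
Rows (vertical): 8
Columns (horizontal): 6
Dimensions: 8 × 6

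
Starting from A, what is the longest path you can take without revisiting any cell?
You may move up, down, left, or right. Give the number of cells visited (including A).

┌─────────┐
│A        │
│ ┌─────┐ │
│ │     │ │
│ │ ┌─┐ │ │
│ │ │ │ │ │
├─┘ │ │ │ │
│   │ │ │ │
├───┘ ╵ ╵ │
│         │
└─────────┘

Finding longest simple path using DFS:
Start: (0, 0)
Longest path visits 18 cells
Path: A → right → right → right → right → down → down → down → down → left → up → up → up → left → left → down → down → left

Solution:

┌─────────┐
│A → → → ↓│
│ ┌─────┐ │
│ │↓ ← ↰│↓│
│ │ ┌─┐ │ │
│ │↓│ │↑│↓│
├─┘ │ │ │ │
│B ↲│ │↑│↓│
├───┘ ╵ ╵ │
│      ↑ ↲│
└─────────┘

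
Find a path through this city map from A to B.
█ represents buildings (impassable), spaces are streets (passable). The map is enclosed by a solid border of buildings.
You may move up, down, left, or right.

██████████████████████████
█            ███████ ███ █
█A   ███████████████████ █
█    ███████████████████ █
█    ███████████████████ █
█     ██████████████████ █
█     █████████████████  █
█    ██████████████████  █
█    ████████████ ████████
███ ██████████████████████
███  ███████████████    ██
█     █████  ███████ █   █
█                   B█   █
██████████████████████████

Finding the shortest path from A to B:
Movement: cardinal only
Path length: 29 steps
Directions: down → down → down → down → down → down → right → right → down → down → down → down → right → right → right → right → right → right → right → right → right → right → right → right → right → right → right → right → right

Solution:

██████████████████████████
█            ███████ ███ █
█A   ███████████████████ █
█↓   ███████████████████ █
█↓   ███████████████████ █
█↓    ██████████████████ █
█↓    █████████████████  █
█↓   ██████████████████  █
█↳→↓ ████████████ ████████
███↓██████████████████████
███↓ ███████████████    ██
█  ↓  █████  ███████ █   █
█  ↳→→→→→→→→→→→→→→→→B█   █
██████████████████████████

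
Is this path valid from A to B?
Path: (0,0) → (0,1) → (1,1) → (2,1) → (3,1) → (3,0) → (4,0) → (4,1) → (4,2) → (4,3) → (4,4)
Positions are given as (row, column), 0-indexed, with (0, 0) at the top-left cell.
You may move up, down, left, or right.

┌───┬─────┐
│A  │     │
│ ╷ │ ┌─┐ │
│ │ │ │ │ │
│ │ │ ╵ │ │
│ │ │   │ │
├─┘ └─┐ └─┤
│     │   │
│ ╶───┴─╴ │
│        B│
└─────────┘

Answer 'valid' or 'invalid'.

Checking path validity:
Result: All consecutive moves are passable.

valid

Correct solution:

┌───┬─────┐
│A ↓│     │
│ ╷ │ ┌─┐ │
│ │↓│ │ │ │
│ │ │ ╵ │ │
│ │↓│   │ │
├─┘ └─┐ └─┤
│↓ ↲  │   │
│ ╶───┴─╴ │
│↳ → → → B│
└─────────┘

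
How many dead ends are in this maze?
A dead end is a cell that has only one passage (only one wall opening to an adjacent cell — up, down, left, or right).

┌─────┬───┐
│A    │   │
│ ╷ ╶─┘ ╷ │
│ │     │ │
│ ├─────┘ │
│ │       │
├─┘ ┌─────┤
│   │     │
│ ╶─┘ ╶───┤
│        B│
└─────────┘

Checking each cell for number of passages:

Dead ends found at positions:
  (0, 2)
  (2, 0)
  (3, 4)
  (4, 4)
Total dead ends: 4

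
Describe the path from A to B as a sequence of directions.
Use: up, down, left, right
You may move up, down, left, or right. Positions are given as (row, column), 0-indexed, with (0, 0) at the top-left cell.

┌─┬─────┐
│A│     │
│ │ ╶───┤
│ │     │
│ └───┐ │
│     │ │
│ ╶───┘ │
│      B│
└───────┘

Finding the path and converting it to directions:
Path through cells: (0,0) → (1,0) → (2,0) → (3,0) → (3,1) → (3,2) → (3,3)
Directions: down, down, down, right, right, right

Solution:

┌─┬─────┐
│A│     │
│ │ ╶───┤
│↓│     │
│ └───┐ │
│↓    │ │
│ ╶───┘ │
│↳ → → B│
└───────┘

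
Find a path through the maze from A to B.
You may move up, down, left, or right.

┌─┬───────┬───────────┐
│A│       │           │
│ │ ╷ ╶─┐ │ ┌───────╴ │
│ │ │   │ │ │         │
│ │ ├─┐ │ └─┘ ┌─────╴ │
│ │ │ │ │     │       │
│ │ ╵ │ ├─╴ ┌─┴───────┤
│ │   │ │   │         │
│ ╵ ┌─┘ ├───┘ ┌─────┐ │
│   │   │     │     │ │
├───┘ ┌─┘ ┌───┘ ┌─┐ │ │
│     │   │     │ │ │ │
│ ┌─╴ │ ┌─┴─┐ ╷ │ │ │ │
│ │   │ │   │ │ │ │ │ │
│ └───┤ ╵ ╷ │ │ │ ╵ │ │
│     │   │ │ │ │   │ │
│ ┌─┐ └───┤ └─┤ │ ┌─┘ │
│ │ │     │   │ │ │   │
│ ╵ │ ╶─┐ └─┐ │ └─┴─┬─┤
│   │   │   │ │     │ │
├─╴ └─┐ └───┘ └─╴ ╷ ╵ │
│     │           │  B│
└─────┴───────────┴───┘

Finding the shortest path through the maze:
Path length: 36 steps
Directions: down → down → down → down → right → up → up → up → up → right → down → right → down → down → down → left → down → left → left → down → down → right → right → down → down → right → down → right → right → right → right → right → up → right → down → right

Solution:

┌─┬───────┬───────────┐
│A│↱ ↓    │           │
│ │ ╷ ╶─┐ │ ┌───────╴ │
│↓│↑│↳ ↓│ │ │         │
│ │ ├─┐ │ └─┘ ┌─────╴ │
│↓│↑│ │↓│     │       │
│ │ ╵ │ ├─╴ ┌─┴───────┤
│↓│↑  │↓│   │         │
│ ╵ ┌─┘ ├───┘ ┌─────┐ │
│↳ ↑│↓ ↲│     │     │ │
├───┘ ┌─┘ ┌───┘ ┌─┐ │ │
│↓ ← ↲│   │     │ │ │ │
│ ┌─╴ │ ┌─┴─┐ ╷ │ │ │ │
│↓│   │ │   │ │ │ │ │ │
│ └───┤ ╵ ╷ │ │ │ ╵ │ │
│↳ → ↓│   │ │ │ │   │ │
│ ┌─┐ └───┤ └─┤ │ ┌─┘ │
│ │ │↓    │   │ │ │   │
│ ╵ │ ╶─┐ └─┐ │ └─┴─┬─┤
│   │↳ ↓│   │ │  ↱ ↓│ │
├─╴ └─┐ └───┘ └─╴ ╷ ╵ │
│     │↳ → → → → ↑│↳ B│
└─────┴───────────┴───┘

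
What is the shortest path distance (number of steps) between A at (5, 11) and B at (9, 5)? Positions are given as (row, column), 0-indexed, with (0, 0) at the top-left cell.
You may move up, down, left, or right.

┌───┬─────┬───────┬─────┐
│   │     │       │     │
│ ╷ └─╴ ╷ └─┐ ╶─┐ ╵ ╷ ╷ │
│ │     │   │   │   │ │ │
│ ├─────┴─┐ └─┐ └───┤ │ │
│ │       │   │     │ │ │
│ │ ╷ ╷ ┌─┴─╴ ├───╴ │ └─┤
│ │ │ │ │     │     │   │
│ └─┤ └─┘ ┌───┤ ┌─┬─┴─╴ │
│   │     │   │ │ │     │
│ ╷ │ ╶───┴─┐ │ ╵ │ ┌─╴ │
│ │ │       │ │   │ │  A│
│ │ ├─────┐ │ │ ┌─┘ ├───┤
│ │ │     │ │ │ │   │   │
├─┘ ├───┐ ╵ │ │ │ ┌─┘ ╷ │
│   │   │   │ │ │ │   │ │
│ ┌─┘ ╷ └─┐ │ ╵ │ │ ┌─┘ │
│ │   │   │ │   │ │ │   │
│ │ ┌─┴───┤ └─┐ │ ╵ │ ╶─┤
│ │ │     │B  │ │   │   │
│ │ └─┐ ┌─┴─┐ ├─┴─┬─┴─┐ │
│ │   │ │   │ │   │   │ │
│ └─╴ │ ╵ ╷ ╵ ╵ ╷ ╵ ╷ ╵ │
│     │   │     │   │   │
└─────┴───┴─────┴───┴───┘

Finding path from (5, 11) to (9, 5):
Path: (5,11) → (4,11) → (4,10) → (4,9) → (5,9) → (6,9) → (6,8) → (7,8) → (8,8) → (9,8) → (9,9) → (8,9) → (7,9) → (7,10) → (6,10) → (6,11) → (7,11) → (8,11) → (8,10) → (9,10) → (9,11) → (10,11) → (11,11) → (11,10) → (10,10) → (10,9) → (11,9) → (11,8) → (10,8) → (10,7) → (11,7) → (11,6) → (10,6) → (9,6) → (9,5)
Distance: 34 steps

Solution:

┌───┬─────┬───────┬─────┐
│   │     │       │     │
│ ╷ └─╴ ╷ └─┐ ╶─┐ ╵ ╷ ╷ │
│ │     │   │   │   │ │ │
│ ├─────┴─┐ └─┐ └───┤ │ │
│ │       │   │     │ │ │
│ │ ╷ ╷ ┌─┴─╴ ├───╴ │ └─┤
│ │ │ │ │     │     │   │
│ └─┤ └─┘ ┌───┤ ┌─┬─┴─╴ │
│   │     │   │ │ │↓ ← ↰│
│ ╷ │ ╶───┴─┐ │ ╵ │ ┌─╴ │
│ │ │       │ │   │↓│  A│
│ │ ├─────┐ │ │ ┌─┘ ├───┤
│ │ │     │ │ │ │↓ ↲│↱ ↓│
├─┘ ├───┐ ╵ │ │ │ ┌─┘ ╷ │
│   │   │   │ │ │↓│↱ ↑│↓│
│ ┌─┘ ╷ └─┐ │ ╵ │ │ ┌─┘ │
│ │   │   │ │   │↓│↑│↓ ↲│
│ │ ┌─┴───┤ └─┐ │ ╵ │ ╶─┤
│ │ │     │B ↰│ │↳ ↑│↳ ↓│
│ │ └─┐ ┌─┴─┐ ├─┴─┬─┴─┐ │
│ │   │ │   │↑│↓ ↰│↓ ↰│↓│
│ └─╴ │ ╵ ╷ ╵ ╵ ╷ ╵ ╷ ╵ │
│     │   │  ↑ ↲│↑ ↲│↑ ↲│
└─────┴───┴─────┴───┴───┘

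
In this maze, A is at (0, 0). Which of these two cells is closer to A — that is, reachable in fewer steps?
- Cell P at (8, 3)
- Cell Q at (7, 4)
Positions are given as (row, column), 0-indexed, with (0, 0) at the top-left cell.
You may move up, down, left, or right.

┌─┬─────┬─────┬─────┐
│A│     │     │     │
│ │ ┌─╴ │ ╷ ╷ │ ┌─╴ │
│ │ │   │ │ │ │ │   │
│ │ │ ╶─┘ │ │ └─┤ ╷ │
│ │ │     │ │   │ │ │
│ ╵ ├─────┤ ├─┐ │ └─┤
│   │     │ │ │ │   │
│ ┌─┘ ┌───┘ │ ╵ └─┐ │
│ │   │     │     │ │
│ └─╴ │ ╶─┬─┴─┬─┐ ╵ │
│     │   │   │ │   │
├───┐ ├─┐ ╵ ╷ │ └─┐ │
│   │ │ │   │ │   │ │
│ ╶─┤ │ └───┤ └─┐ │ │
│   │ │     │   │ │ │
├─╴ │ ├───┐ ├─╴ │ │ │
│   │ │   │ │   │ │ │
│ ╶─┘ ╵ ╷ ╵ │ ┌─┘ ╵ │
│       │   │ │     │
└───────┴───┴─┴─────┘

Shortest path A → P at (8, 3): 13 steps
Shortest path A → Q at (7, 4): 19 steps

P is closer (13 steps vs 19 steps).

Path to P:

┌─┬─────┬─────┬─────┐
│A│     │     │     │
│ │ ┌─╴ │ ╷ ╷ │ ┌─╴ │
│↓│ │   │ │ │ │ │   │
│ │ │ ╶─┘ │ │ └─┤ ╷ │
│↓│ │     │ │   │ │ │
│ ╵ ├─────┤ ├─┐ │ └─┤
│↓  │     │ │ │ │   │
│ ┌─┘ ┌───┘ │ ╵ └─┐ │
│↓│   │     │     │ │
│ └─╴ │ ╶─┬─┴─┬─┐ ╵ │
│↳ → ↓│   │   │ │   │
├───┐ ├─┐ ╵ ╷ │ └─┐ │
│   │↓│ │   │ │   │ │
│ ╶─┤ │ └───┤ └─┐ │ │
│   │↓│     │   │ │ │
├─╴ │ ├───┐ ├─╴ │ │ │
│   │↓│P  │ │   │ │ │
│ ╶─┘ ╵ ╷ ╵ │ ┌─┘ ╵ │
│    ↳ ↑│   │ │     │
└───────┴───┴─┴─────┘

Path to Q:

┌─┬─────┬─────┬─────┐
│A│     │     │     │
│ │ ┌─╴ │ ╷ ╷ │ ┌─╴ │
│↓│ │   │ │ │ │ │   │
│ │ │ ╶─┘ │ │ └─┤ ╷ │
│↓│ │     │ │   │ │ │
│ ╵ ├─────┤ ├─┐ │ └─┤
│↓  │     │ │ │ │   │
│ ┌─┘ ┌───┘ │ ╵ └─┐ │
│↓│   │     │     │ │
│ └─╴ │ ╶─┬─┴─┬─┐ ╵ │
│↳ → ↓│   │   │ │   │
├───┐ ├─┐ ╵ ╷ │ └─┐ │
│   │↓│ │   │ │   │ │
│ ╶─┤ │ └───┤ └─┐ │ │
│   │↓│  Q ↰│   │ │ │
├─╴ │ ├───┐ ├─╴ │ │ │
│   │↓│↱ ↓│↑│   │ │ │
│ ╶─┘ ╵ ╷ ╵ │ ┌─┘ ╵ │
│    ↳ ↑│↳ ↑│ │     │
└───────┴───┴─┴─────┘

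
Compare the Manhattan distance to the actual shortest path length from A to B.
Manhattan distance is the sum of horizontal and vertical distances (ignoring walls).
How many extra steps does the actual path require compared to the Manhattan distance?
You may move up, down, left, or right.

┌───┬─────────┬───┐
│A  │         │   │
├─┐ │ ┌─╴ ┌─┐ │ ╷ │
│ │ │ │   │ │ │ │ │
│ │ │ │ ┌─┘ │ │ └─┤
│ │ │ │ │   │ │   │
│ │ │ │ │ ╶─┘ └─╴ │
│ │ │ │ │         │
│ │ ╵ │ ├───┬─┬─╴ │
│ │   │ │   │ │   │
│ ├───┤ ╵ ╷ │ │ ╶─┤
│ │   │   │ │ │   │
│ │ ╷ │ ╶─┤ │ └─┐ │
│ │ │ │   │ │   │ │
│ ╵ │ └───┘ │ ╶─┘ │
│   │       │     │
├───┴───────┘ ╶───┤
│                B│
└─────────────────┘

Manhattan distance: |8 - 0| + |8 - 0| = 16
Actual path length: 30
Extra steps: 30 - 16 = 14

Solution:

┌───┬─────────┬───┐
│A ↓│↱ → → → ↓│   │
├─┐ │ ┌─╴ ┌─┐ │ ╷ │
│ │↓│↑│   │ │↓│ │ │
│ │ │ │ ┌─┘ │ │ └─┤
│ │↓│↑│ │   │↓│   │
│ │ │ │ │ ╶─┘ └─╴ │
│ │↓│↑│ │    ↳ → ↓│
│ │ ╵ │ ├───┬─┬─╴ │
│ │↳ ↑│ │   │ │↓ ↲│
│ ├───┤ ╵ ╷ │ │ ╶─┤
│ │   │   │ │ │↳ ↓│
│ │ ╷ │ ╶─┤ │ └─┐ │
│ │ │ │   │ │   │↓│
│ ╵ │ └───┘ │ ╶─┘ │
│   │       │↓ ← ↲│
├───┴───────┘ ╶───┤
│            ↳ → B│
└─────────────────┘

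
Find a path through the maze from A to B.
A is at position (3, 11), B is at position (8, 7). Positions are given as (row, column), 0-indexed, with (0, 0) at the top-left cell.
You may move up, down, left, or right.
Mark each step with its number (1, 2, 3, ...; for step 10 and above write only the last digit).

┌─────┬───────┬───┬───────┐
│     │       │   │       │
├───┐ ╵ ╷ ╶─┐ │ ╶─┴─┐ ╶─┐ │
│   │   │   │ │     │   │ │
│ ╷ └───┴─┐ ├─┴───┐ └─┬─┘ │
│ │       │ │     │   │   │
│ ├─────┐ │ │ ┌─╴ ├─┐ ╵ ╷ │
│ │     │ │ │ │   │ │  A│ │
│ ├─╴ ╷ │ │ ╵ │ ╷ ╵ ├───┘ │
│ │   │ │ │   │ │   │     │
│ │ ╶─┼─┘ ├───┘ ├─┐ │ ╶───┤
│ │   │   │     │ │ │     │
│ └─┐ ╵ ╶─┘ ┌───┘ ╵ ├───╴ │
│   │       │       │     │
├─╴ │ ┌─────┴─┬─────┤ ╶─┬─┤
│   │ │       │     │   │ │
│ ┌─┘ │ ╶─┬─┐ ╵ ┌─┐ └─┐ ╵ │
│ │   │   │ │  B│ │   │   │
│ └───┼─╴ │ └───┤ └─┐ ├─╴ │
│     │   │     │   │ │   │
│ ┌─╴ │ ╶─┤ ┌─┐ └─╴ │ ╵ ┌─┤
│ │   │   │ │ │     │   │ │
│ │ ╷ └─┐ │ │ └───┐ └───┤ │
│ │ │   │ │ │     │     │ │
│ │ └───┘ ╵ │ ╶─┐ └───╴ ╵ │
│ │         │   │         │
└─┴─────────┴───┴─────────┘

Finding the shortest path from (3, 11) to (8, 7):
Path length: 27 steps
Directions: up → right → down → down → left → left → down → right → right → down → left → left → down → right → down → right → down → left → down → left → up → up → left → up → left → left → down

Solution:

┌─────┬───────┬───┬───────┐
│     │       │   │       │
├───┐ ╵ ╷ ╶─┐ │ ╶─┴─┐ ╶─┐ │
│   │   │   │ │     │   │ │
│ ╷ └───┴─┐ ├─┴───┐ └─┬─┘ │
│ │       │ │     │   │1 2│
│ ├─────┐ │ │ ┌─╴ ├─┐ ╵ ╷ │
│ │     │ │ │ │   │ │  A│3│
│ ├─╴ ╷ │ │ ╵ │ ╷ ╵ ├───┘ │
│ │   │ │ │   │ │   │6 5 4│
│ │ ╶─┼─┘ ├───┘ ├─┐ │ ╶───┤
│ │   │   │     │ │ │7 8 9│
│ └─┐ ╵ ╶─┘ ┌───┘ ╵ ├───╴ │
│   │       │       │2 1 0│
├─╴ │ ┌─────┴─┬─────┤ ╶─┬─┤
│   │ │       │6 5 4│3 4│ │
│ ┌─┘ │ ╶─┬─┐ ╵ ┌─┐ └─┐ ╵ │
│ │   │   │ │  B│ │3 2│5 6│
│ └───┼─╴ │ └───┤ └─┐ ├─╴ │
│     │   │     │   │1│8 7│
│ ┌─╴ │ ╶─┤ ┌─┐ └─╴ │ ╵ ┌─┤
│ │   │   │ │ │     │0 9│ │
│ │ ╷ └─┐ │ │ └───┐ └───┤ │
│ │ │   │ │ │     │     │ │
│ │ └───┘ ╵ │ ╶─┐ └───╴ ╵ │
│ │         │   │         │
└─┴─────────┴───┴─────────┘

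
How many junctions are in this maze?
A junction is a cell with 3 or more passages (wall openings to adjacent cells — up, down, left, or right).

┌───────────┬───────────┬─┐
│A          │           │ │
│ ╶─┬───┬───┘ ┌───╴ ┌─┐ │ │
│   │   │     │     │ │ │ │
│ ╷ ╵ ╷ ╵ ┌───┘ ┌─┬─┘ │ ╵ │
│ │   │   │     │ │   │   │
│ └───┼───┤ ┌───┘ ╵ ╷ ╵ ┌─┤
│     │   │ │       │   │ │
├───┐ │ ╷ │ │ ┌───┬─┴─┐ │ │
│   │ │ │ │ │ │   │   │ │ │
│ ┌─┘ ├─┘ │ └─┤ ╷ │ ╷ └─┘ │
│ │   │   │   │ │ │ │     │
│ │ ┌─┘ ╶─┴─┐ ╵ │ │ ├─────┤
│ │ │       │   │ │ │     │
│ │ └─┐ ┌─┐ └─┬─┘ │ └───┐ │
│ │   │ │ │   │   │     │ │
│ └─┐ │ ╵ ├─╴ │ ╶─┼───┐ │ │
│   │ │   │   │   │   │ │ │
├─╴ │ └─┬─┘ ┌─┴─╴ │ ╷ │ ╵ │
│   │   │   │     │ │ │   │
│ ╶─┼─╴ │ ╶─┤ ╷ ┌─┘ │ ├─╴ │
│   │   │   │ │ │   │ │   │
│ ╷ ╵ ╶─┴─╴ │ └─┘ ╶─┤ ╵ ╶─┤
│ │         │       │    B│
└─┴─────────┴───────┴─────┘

Checking each cell for number of passages:

Junctions found (3+ passages):
  (0, 9): 3 passages
  (1, 0): 3 passages
  (2, 10): 3 passages
  (2, 11): 3 passages
  (3, 8): 3 passages
  (3, 11): 3 passages
  (6, 3): 4 passages
  (9, 7): 3 passages
  (9, 12): 3 passages
  (10, 0): 3 passages
  (11, 2): 3 passages
  (11, 8): 3 passages
  (11, 11): 3 passages
Total junctions: 13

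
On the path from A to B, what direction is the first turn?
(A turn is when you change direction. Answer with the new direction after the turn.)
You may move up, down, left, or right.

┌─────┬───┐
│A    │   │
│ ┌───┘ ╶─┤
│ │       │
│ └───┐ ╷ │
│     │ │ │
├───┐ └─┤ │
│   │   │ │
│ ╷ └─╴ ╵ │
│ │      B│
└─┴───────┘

Directions: down, down, right, right, down, right, down, right
First turn direction: right

Solution:

┌─────┬───┐
│A    │   │
│ ┌───┘ ╶─┤
│↓│       │
│ └───┐ ╷ │
│↳ → ↓│ │ │
├───┐ └─┤ │
│   │↳ ↓│ │
│ ╷ └─╴ ╵ │
│ │    ↳ B│
└─┴───────┘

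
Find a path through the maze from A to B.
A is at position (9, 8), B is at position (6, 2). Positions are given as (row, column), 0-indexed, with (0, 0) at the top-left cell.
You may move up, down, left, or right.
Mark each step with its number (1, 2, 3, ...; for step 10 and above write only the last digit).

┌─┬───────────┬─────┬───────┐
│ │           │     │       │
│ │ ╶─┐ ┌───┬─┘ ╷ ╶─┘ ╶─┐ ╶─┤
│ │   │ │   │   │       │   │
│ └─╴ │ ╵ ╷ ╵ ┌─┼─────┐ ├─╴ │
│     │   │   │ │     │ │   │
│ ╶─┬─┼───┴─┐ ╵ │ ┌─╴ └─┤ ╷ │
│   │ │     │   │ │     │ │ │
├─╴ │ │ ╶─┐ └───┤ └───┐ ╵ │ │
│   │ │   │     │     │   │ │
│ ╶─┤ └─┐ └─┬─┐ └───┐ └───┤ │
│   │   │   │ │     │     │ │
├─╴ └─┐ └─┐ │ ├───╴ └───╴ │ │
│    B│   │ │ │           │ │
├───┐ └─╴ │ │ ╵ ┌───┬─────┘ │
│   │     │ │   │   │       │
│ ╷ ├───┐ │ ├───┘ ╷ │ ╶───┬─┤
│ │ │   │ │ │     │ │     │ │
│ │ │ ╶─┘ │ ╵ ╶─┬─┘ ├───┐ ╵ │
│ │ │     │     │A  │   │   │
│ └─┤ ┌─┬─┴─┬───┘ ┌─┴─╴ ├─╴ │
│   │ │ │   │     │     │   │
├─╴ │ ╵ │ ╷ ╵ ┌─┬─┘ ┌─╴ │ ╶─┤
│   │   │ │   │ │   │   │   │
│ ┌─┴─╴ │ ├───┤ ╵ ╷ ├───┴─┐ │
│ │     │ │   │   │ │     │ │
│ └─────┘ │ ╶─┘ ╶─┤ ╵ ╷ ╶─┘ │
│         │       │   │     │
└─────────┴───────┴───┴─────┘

Finding the shortest path from (9, 8) to (6, 2):
Path length: 81 steps
Directions: right → up → up → left → down → left → left → down → left → up → up → up → up → left → up → left → up → right → right → down → right → right → down → right → right → down → right → right → right → up → left → left → up → left → left → up → up → right → right → down → right → down → right → up → up → right → up → left → up → left → left → down → left → left → up → left → down → left → down → left → up → left → down → left → up → up → left → left → down → right → down → left → left → down → right → down → left → down → right → down → right

Solution:

┌─┬───────────┬─────┬───────┐
│ │8 7 6      │6 5  │1 0 9  │
│ │ ╶─┐ ┌───┬─┘ ╷ ╶─┘ ╶─┐ ╶─┤
│ │9 0│5│2 1│8 7│4 3 2  │8 7│
│ └─╴ │ ╵ ╷ ╵ ┌─┼─────┐ ├─╴ │
│3 2 1│4 3│0 9│ │7 8 9│ │5 6│
│ ╶─┬─┼───┴─┐ ╵ │ ┌─╴ └─┤ ╷ │
│4 5│ │7 8 9│   │6│  0 1│4│ │
├─╴ │ │ ╶─┐ └───┤ └───┐ ╵ │ │
│7 6│ │6 5│0 1 2│5 4 3│2 3│ │
│ ╶─┤ └─┐ └─┬─┐ └───┐ └───┤ │
│8 9│   │4 3│ │3 4 5│2 1 0│ │
├─╴ └─┐ └─┐ │ ├───╴ └───╴ │ │
│  0 B│   │2│ │    6 7 8 9│ │
├───┐ └─╴ │ │ ╵ ┌───┬─────┘ │
│   │     │1│   │4 3│       │
│ ╷ ├───┐ │ ├───┘ ╷ │ ╶───┬─┤
│ │ │   │ │0│7 6 5│2│     │ │
│ │ │ ╶─┘ │ ╵ ╶─┬─┘ ├───┐ ╵ │
│ │ │     │9 8  │A 1│   │   │
│ └─┤ ┌─┬─┴─┬───┘ ┌─┴─╴ ├─╴ │
│   │ │ │   │     │     │   │
├─╴ │ ╵ │ ╷ ╵ ┌─┬─┘ ┌─╴ │ ╶─┤
│   │   │ │   │ │   │   │   │
│ ┌─┴─╴ │ ├───┤ ╵ ╷ ├───┴─┐ │
│ │     │ │   │   │ │     │ │
│ └─────┘ │ ╶─┘ ╶─┤ ╵ ╷ ╶─┘ │
│         │       │   │     │
└─────────┴───────┴───┴─────┘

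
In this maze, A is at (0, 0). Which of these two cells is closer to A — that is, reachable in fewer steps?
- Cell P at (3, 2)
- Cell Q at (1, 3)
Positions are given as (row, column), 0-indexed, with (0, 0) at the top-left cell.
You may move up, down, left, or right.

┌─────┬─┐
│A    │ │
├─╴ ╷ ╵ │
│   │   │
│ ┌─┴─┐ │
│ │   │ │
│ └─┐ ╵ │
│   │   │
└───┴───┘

Shortest path A → P at (3, 2): 7 steps
Shortest path A → Q at (1, 3): 4 steps

Q is closer (4 steps vs 7 steps).

Path to P:

┌─────┬─┐
│A → ↓│ │
├─╴ ╷ ╵ │
│   │↳ ↓│
│ ┌─┴─┐ │
│ │   │↓│
│ └─┐ ╵ │
│   │P ↲│
└───┴───┘

Path to Q:

┌─────┬─┐
│A → ↓│ │
├─╴ ╷ ╵ │
│   │↳ Q│
│ ┌─┴─┐ │
│ │   │ │
│ └─┐ ╵ │
│   │   │
└───┴───┘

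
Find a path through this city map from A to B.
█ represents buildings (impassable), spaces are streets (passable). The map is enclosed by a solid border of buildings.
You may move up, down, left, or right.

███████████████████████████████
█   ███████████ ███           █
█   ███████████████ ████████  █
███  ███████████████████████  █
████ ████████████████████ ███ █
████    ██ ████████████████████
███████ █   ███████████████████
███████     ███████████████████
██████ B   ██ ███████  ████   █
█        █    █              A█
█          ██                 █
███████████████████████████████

Finding the shortest path from A to B:
Movement: cardinal only
Path length: 25 steps
Directions: down → left → left → left → left → left → left → left → left → left → left → left → left → left → left → left → left → up → left → left → left → up → left → left → left

Solution:

███████████████████████████████
█   ███████████ ███           █
█   ███████████████ ████████  █
███  ███████████████████████  █
████ ████████████████████ ███ █
████    ██ ████████████████████
███████ █   ███████████████████
███████     ███████████████████
██████ B←←↰██ ███████  ████   █
█        █↑←←↰█              A█
█          ██↑←←←←←←←←←←←←←←←↲█
███████████████████████████████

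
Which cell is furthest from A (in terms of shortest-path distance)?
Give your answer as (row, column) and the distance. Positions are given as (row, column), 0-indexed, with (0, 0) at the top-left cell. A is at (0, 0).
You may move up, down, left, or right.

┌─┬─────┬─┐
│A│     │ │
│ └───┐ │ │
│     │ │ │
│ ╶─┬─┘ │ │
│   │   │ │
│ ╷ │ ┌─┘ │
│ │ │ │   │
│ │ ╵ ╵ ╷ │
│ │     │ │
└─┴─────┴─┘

Computing BFS distances from A to all cells:
Furthest cell: (0, 1)
Distance: 13 steps

Path from A to the furthest cell:

┌─┬─────┬─┐
│A│B ← ↰│ │
│ └───┐ │ │
│↓    │↑│ │
│ ╶─┬─┘ │ │
│↳ ↓│↱ ↑│ │
│ ╷ │ ┌─┘ │
│ │↓│↑│   │
│ │ ╵ ╵ ╷ │
│ │↳ ↑  │ │
└─┴─────┴─┘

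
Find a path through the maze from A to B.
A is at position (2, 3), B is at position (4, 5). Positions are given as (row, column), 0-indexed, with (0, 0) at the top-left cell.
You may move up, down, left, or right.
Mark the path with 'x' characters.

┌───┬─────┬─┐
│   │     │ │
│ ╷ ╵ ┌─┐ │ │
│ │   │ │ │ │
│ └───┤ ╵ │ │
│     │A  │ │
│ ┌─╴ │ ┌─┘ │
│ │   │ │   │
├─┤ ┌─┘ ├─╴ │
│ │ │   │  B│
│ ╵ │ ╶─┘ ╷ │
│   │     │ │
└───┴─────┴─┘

Finding the shortest path from (2, 3) to (4, 5):
Path length: 8 steps
Directions: down → down → left → down → right → right → up → right

Solution:

┌───┬─────┬─┐
│   │     │ │
│ ╷ ╵ ┌─┐ │ │
│ │   │ │ │ │
│ └───┤ ╵ │ │
│     │A  │ │
│ ┌─╴ │ ┌─┘ │
│ │   │x│   │
├─┤ ┌─┘ ├─╴ │
│ │ │x x│x B│
│ ╵ │ ╶─┘ ╷ │
│   │x x x│ │
└───┴─────┴─┘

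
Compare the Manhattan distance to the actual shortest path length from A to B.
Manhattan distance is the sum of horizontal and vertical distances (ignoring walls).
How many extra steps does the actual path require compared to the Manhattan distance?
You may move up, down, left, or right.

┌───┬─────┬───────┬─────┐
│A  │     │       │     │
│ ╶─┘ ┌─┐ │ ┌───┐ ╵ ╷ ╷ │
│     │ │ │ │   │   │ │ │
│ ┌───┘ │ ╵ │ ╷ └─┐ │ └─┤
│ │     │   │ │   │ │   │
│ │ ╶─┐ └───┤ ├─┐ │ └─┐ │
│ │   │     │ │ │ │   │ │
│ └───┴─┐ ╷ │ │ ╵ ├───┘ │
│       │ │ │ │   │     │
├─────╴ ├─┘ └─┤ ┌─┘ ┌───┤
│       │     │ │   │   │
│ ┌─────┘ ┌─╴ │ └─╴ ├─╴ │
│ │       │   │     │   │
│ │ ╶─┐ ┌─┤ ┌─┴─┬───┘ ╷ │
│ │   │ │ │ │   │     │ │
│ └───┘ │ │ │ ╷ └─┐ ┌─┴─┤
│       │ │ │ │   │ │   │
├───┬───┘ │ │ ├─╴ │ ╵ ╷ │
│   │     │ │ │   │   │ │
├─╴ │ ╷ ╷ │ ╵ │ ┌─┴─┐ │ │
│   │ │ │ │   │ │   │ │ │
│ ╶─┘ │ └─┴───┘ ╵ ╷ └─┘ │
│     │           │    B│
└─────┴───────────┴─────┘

Manhattan distance: |11 - 0| + |11 - 0| = 22
Actual path length: 46
Extra steps: 46 - 22 = 24

Solution:

┌───┬─────┬───────┬─────┐
│A  │     │       │     │
│ ╶─┘ ┌─┐ │ ┌───┐ ╵ ╷ ╷ │
│↓    │ │ │ │   │   │ │ │
│ ┌───┘ │ ╵ │ ╷ └─┐ │ └─┤
│↓│     │   │ │   │ │   │
│ │ ╶─┐ └───┤ ├─┐ │ └─┐ │
│↓│   │     │ │ │ │   │ │
│ └───┴─┐ ╷ │ │ ╵ ├───┘ │
│↳ → → ↓│ │ │ │   │     │
├─────╴ ├─┘ └─┤ ┌─┘ ┌───┤
│↓ ← ← ↲│↱ → ↓│ │   │   │
│ ┌─────┘ ┌─╴ │ └─╴ ├─╴ │
│↓│    ↱ ↑│↓ ↲│     │   │
│ │ ╶─┐ ┌─┤ ┌─┴─┬───┘ ╷ │
│↓│   │↑│ │↓│↱ ↓│     │ │
│ └───┘ │ │ │ ╷ └─┐ ┌─┴─┤
│↳ → → ↑│ │↓│↑│↳ ↓│ │   │
├───┬───┘ │ │ ├─╴ │ ╵ ╷ │
│   │     │↓│↑│↓ ↲│   │ │
├─╴ │ ╷ ╷ │ ╵ │ ┌─┴─┐ │ │
│   │ │ │ │↳ ↑│↓│↱ ↓│ │ │
│ ╶─┘ │ └─┴───┘ ╵ ╷ └─┘ │
│     │        ↳ ↑│↳ → B│
└─────┴───────────┴─────┘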